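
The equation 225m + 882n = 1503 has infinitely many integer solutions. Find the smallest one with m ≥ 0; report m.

89

gcd(882, 225) = 9  (882 = 3×225 + 207, 225 = 1×207 + 18, 207 = 11×18 + 9, 18 = 2×9).
9 divides 1503, so solutions exist.
Back-substituting, 225×(-47) + 882×(12) = 9.
Scale by 1503/9 = 167: (m₀, n₀) = (-7849, 2004).
General solution: m = -7849 + 98t, n = 2004 - 25t for integer t.
m ≥ 0: smallest is -7849 mod 98 = 89 (at t = 81), with n = -21.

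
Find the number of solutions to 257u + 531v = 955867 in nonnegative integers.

7

gcd(531, 257) = 1  (531 = 2×257 + 17, 257 = 15×17 + 2, 17 = 8×2 + 1, 2 = 2×1).
Back-substituting, 257×(-250) + 531×(121) = 1.
Scale by 955867: one solution is (-238966750, 115659907). Reduce u mod 531: (242, 1683).
General: u = 242 + 531t, v = 1683 - 257t.
u ≥ 0 ⇒ t ≥ 0; v ≥ 0 ⇒ t ≤ 6. So t ∈ [0, 6]: 7 solutions.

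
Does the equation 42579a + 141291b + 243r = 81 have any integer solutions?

yes

gcd(141291, 42579) = 27  (141291 = 3×42579 + 13554, 42579 = 3×13554 + 1917, 13554 = 7×1917 + 135, 1917 = 14×135 + 27, 135 = 5×27).
gcd(27, 243) = 27.
27 divides 81, so integer solutions exist.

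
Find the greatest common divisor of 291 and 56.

gcd(291, 56):
  291 = 5×56 + 11
  56 = 5×11 + 1
  11 = 11×1
so gcd(291, 56) = 1.

1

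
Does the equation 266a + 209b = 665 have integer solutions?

gcd(266, 209) = 19  (266 = 1*209 + 57, 209 = 3*57 + 38, 57 = 1*38 + 19, 38 = 2*19).
19 divides 665, so integer solutions exist.

yes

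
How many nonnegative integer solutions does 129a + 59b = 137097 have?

gcd(129, 59) = 1.
By Bézout, 129·(-16) + 59·(35) = 1.
One solution: (9, 2304).
General: a = 9 + 59t, b = 2304 - 129t.
a ≥ 0 ⇒ t ≥ 0; b ≥ 0 ⇒ t ≤ 17. So t ∈ [0, 17]: 18 solutions.

18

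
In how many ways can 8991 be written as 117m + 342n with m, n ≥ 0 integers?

gcd(342, 117) = 9.
By Bézout, 117·(3) + 342·(-1) = 9.
One solution: (33, 15).
General: m = 33 + 38t, n = 15 - 13t.
m ≥ 0 ⇒ t ≥ 0; n ≥ 0 ⇒ t ≤ 1. So t ∈ [0, 1]: 2 solutions.

2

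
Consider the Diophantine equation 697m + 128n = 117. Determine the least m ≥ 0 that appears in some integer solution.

29

gcd(697, 128) = 1  (697 = 5*128 + 57, 128 = 2*57 + 14, 57 = 4*14 + 1, 14 = 14*1).
1 divides 117, so solutions exist.
Back-substituting, 697*(9) + 128*(-49) = 1.
Scale by 117/1 = 117: (m₀, n₀) = (1053, -5733).
General solution: m = 1053 + 128t, n = -5733 - 697t for integer t.
m ≥ 0: smallest is 1053 mod 128 = 29 (at t = -8), with n = -157.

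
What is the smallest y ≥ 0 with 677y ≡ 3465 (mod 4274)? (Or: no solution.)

gcd(4274, 677):
  4274 = 6×677 + 212
  677 = 3×212 + 41
  212 = 5×41 + 7
  41 = 5×7 + 6
  7 = 1×6 + 1
  6 = 6×1
so gcd(4274, 677) = 1.
1 divides 3465, so solutions exist.
Back-substitute for Bézout coefficients:
  1 = 7 - 1×6
  ... = 677×(-625) + 4274×(99)
So 677×(-625) ≡ 1 (mod 4274); multiply by 3465: y ≡ -2165625 (mod 4274).
Smallest nonnegative: y = -2165625 mod 4274 = 1293.

1293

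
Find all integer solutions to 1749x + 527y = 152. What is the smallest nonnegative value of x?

26

gcd(1749, 527):
  1749 = 3×527 + 168
  527 = 3×168 + 23
  168 = 7×23 + 7
  23 = 3×7 + 2
  7 = 3×2 + 1
  2 = 2×1
so gcd(1749, 527) = 1.
1 divides 152, so solutions exist.
Back-substitute for Bézout coefficients:
  1 = 7 - 3×2
  ... = 1749×(229) + 527×(-760)
Scale by 152/1 = 152: (x₀, y₀) = (34808, -115520).
General solution: x = 34808 + 527t, y = -115520 - 1749t for integer t.
x ≥ 0: smallest is 34808 mod 527 = 26 (at t = -66), with y = -86.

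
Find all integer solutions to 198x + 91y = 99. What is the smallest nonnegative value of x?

gcd(198, 91) = 1  (198 = 2×91 + 16, 91 = 5×16 + 11, 16 = 1×11 + 5, 11 = 2×5 + 1, 5 = 5×1).
1 divides 99, so solutions exist.
Back-substituting, 198×(-17) + 91×(37) = 1.
Scale by 99/1 = 99: (x₀, y₀) = (-1683, 3663).
General solution: x = -1683 + 91t, y = 3663 - 198t for integer t.
x ≥ 0: smallest is -1683 mod 91 = 46 (at t = 19), with y = -99.

46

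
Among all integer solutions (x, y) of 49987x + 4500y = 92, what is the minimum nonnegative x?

416

gcd(49987, 4500) = 1.
1 divides 92, so solutions exist.
By Bézout, 49987*(1423) + 4500*(-15807) = 1.
Scale by 92/1 = 92: (x₀, y₀) = (130916, -1454244).
General solution: x = 130916 + 4500t, y = -1454244 - 49987t for integer t.
x ≥ 0: smallest is 130916 mod 4500 = 416 (at t = -29), with y = -4621.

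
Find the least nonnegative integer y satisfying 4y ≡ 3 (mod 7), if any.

gcd(7, 4):
  7 = 1×4 + 3
  4 = 1×3 + 1
  3 = 3×1
so gcd(7, 4) = 1.
1 divides 3, so solutions exist.
Back-substitute for Bézout coefficients:
  1 = 4 - 1×3
  ... = 4×(2) + 7×(-1)
So 4×(2) ≡ 1 (mod 7); multiply by 3: y ≡ 6 (mod 7).
Smallest nonnegative: y = 6 mod 7 = 6.

6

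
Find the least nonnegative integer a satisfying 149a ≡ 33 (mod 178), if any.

gcd(178, 149) = 1.
1 divides 33, so solutions exist.
By Bézout, 149·(-43) + 178·(36) = 1.
So 149·(-43) ≡ 1 (mod 178); multiply by 33: a ≡ -1419 (mod 178).
Smallest nonnegative: a = -1419 mod 178 = 5.

5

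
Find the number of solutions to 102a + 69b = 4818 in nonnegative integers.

2

gcd(102, 69) = 3  (102 = 1·69 + 33, 69 = 2·33 + 3, 33 = 11·3).
Back-substituting, 102·(-2) + 69·(3) = 3.
Scale by 1606: one solution is (-3212, 4818). Reduce a mod 23: (8, 58).
General: a = 8 + 23t, b = 58 - 34t.
a ≥ 0 ⇒ t ≥ 0; b ≥ 0 ⇒ t ≤ 1. So t ∈ [0, 1]: 2 solutions.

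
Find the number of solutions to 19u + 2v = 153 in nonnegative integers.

gcd(19, 2) = 1  (19 = 9×2 + 1, 2 = 2×1).
Back-substituting, 19×(1) + 2×(-9) = 1.
Scale by 153: one solution is (153, -1377). Reduce u mod 2: (1, 67).
General: u = 1 + 2t, v = 67 - 19t.
u ≥ 0 ⇒ t ≥ 0; v ≥ 0 ⇒ t ≤ 3. So t ∈ [0, 3]: 4 solutions.

4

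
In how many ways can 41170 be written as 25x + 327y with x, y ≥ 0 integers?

gcd(327, 25) = 1  (327 = 13×25 + 2, 25 = 12×2 + 1, 2 = 2×1).
Back-substituting, 25×(157) + 327×(-12) = 1.
Scale by 41170: one solution is (6463690, -494040). Reduce x mod 327: (208, 110).
General: x = 208 + 327t, y = 110 - 25t.
x ≥ 0 ⇒ t ≥ 0; y ≥ 0 ⇒ t ≤ 4. So t ∈ [0, 4]: 5 solutions.

5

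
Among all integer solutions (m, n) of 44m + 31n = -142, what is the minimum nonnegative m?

1

gcd(44, 31) = 1.
1 divides -142, so solutions exist.
By Bézout, 44·(12) + 31·(-17) = 1.
Scale by -142/1 = -142: (m₀, n₀) = (-1704, 2414).
General solution: m = -1704 + 31t, n = 2414 - 44t for integer t.
m ≥ 0: smallest is -1704 mod 31 = 1 (at t = 55), with n = -6.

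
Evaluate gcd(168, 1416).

24

gcd(1416, 168):
  1416 = 8*168 + 72
  168 = 2*72 + 24
  72 = 3*24
so gcd(1416, 168) = 24.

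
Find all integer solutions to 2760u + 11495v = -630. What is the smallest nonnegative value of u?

gcd(11495, 2760):
  11495 = 4*2760 + 455
  2760 = 6*455 + 30
  455 = 15*30 + 5
  30 = 6*5
so gcd(11495, 2760) = 5.
5 divides -630, so solutions exist.
Back-substitute for Bézout coefficients:
  5 = 455 - 15*30
  ... = 2760*(-379) + 11495*(91)
Scale by -630/5 = -126: (u₀, v₀) = (47754, -11466).
General solution: u = 47754 + 2299t, v = -11466 - 552t for integer t.
u ≥ 0: smallest is 47754 mod 2299 = 1774 (at t = -20), with v = -426.

1774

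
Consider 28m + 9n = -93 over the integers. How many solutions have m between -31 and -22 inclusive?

gcd(28, 9):
  28 = 3×9 + 1
  9 = 9×1
so gcd(28, 9) = 1.
Back-substitute for Bézout coefficients:
  1 = 28 - 3×9
  ... = 28×(1) + 9×(-3)
Scale by -93: particular solution (-93, 279); reduce m mod 9: (6, -29).
General solution: m = 6 + 9t, n = -29 - 28t for integer t.
-31 ≤ 6 + 9t ≤ -22 gives t ∈ [-4, -4], which is 1 value.

1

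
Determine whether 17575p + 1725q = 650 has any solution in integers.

gcd(17575, 1725):
  17575 = 10*1725 + 325
  1725 = 5*325 + 100
  325 = 3*100 + 25
  100 = 4*25
so gcd(17575, 1725) = 25.
25 divides 650, so integer solutions exist.

yes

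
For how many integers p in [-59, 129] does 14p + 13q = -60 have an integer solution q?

14

gcd(14, 13) = 1  (14 = 1*13 + 1, 13 = 13*1).
Back-substituting, 14*(1) + 13*(-1) = 1.
Scale by -60: particular solution (-60, 60); reduce p mod 13: (5, -10).
General solution: p = 5 + 13t, q = -10 - 14t for integer t.
-59 ≤ 5 + 13t ≤ 129 gives t ∈ [-4, 9], which is 14 values.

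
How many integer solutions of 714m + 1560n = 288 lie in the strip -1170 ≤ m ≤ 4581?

gcd(1560, 714) = 6  (1560 = 2*714 + 132, 714 = 5*132 + 54, 132 = 2*54 + 24, 54 = 2*24 + 6, 24 = 4*6).
Back-substituting, 714*(59) + 1560*(-27) = 6.
Scale by 48: particular solution (2832, -1296); reduce m mod 260: (232, -106).
General solution: m = 232 + 260t, n = -106 - 119t for integer t.
-1170 ≤ 232 + 260t ≤ 4581 gives t ∈ [-5, 16], which is 22 values.

22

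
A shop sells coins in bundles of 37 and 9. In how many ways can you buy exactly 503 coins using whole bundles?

1

Need nonnegative integers with 37j + 9k = 503.
gcd(37, 9) = 1, and 37·(1) + 9·(-4) = 1.
So (j₀, k₀) = (503, -2012); general j = 503 + 9t, k = -2012 - 37t.
j ≥ 0 ⇒ t ≥ -55; k ≥ 0 ⇒ t ≤ -55. That's 1 value of t.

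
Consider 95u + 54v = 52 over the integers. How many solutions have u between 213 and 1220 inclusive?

18

gcd(95, 54) = 1  (95 = 1*54 + 41, 54 = 1*41 + 13, 41 = 3*13 + 2, 13 = 6*2 + 1, 2 = 2*1).
Back-substituting, 95*(-25) + 54*(44) = 1.
Scale by 52: particular solution (-1300, 2288); reduce u mod 54: (50, -87).
General solution: u = 50 + 54t, v = -87 - 95t for integer t.
213 ≤ 50 + 54t ≤ 1220 gives t ∈ [4, 21], which is 18 values.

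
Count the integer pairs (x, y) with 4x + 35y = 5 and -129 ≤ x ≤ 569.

gcd(35, 4) = 1  (35 = 8*4 + 3, 4 = 1*3 + 1, 3 = 3*1).
Back-substituting, 4*(9) + 35*(-1) = 1.
Scale by 5: particular solution (45, -5); reduce x mod 35: (10, -1).
General solution: x = 10 + 35t, y = -1 - 4t for integer t.
-129 ≤ 10 + 35t ≤ 569 gives t ∈ [-3, 15], which is 19 values.

19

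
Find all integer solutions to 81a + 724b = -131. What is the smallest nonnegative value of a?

gcd(724, 81) = 1  (724 = 8×81 + 76, 81 = 1×76 + 5, 76 = 15×5 + 1, 5 = 5×1).
1 divides -131, so solutions exist.
Back-substituting, 81×(-143) + 724×(16) = 1.
Scale by -131/1 = -131: (a₀, b₀) = (18733, -2096).
General solution: a = 18733 + 724t, b = -2096 - 81t for integer t.
a ≥ 0: smallest is 18733 mod 724 = 633 (at t = -25), with b = -71.

633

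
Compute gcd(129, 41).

1

gcd(129, 41):
  129 = 3·41 + 6
  41 = 6·6 + 5
  6 = 1·5 + 1
  5 = 5·1
so gcd(129, 41) = 1.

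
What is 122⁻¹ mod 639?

gcd(639, 122):
  639 = 5*122 + 29
  122 = 4*29 + 6
  29 = 4*6 + 5
  6 = 1*5 + 1
  5 = 5*1
so gcd(639, 122) = 1.
Back-substitute for Bézout coefficients:
  1 = 6 - 1*5
  ... = 122*(110) + 639*(-21)
So 122*110 ≡ 1 (mod 639), and 110 mod 639 = 110.

110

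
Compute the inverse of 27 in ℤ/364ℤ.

27

gcd(364, 27):
  364 = 13·27 + 13
  27 = 2·13 + 1
  13 = 13·1
so gcd(364, 27) = 1.
Back-substitute for Bézout coefficients:
  1 = 27 - 2·13
  ... = 27·(27) + 364·(-2)
So 27·27 ≡ 1 (mod 364), and 27 mod 364 = 27.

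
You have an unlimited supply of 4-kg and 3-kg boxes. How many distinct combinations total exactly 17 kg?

1

Need nonnegative integers with 4j + 3k = 17.
gcd(4, 3) = 1, and 4·(1) + 3·(-1) = 1.
So (j₀, k₀) = (17, -17); general j = 17 + 3t, k = -17 - 4t.
j ≥ 0 ⇒ t ≥ -5; k ≥ 0 ⇒ t ≤ -5. That's 1 value of t.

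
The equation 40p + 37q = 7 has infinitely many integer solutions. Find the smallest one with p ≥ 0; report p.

27

gcd(40, 37):
  40 = 1*37 + 3
  37 = 12*3 + 1
  3 = 3*1
so gcd(40, 37) = 1.
1 divides 7, so solutions exist.
Back-substitute for Bézout coefficients:
  1 = 37 - 12*3
  ... = 40*(-12) + 37*(13)
Scale by 7/1 = 7: (p₀, q₀) = (-84, 91).
General solution: p = -84 + 37t, q = 91 - 40t for integer t.
p ≥ 0: smallest is -84 mod 37 = 27 (at t = 3), with q = -29.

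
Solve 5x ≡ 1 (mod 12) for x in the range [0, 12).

gcd(12, 5):
  12 = 2*5 + 2
  5 = 2*2 + 1
  2 = 2*1
so gcd(12, 5) = 1.
Back-substitute for Bézout coefficients:
  1 = 5 - 2*2
  ... = 5*(5) + 12*(-2)
So 5*5 ≡ 1 (mod 12), and 5 mod 12 = 5.

5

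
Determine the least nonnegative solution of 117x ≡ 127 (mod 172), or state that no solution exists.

gcd(172, 117):
  172 = 1×117 + 55
  117 = 2×55 + 7
  55 = 7×7 + 6
  7 = 1×6 + 1
  6 = 6×1
so gcd(172, 117) = 1.
1 divides 127, so solutions exist.
Back-substitute for Bézout coefficients:
  1 = 7 - 1×6
  ... = 117×(25) + 172×(-17)
So 117×(25) ≡ 1 (mod 172); multiply by 127: x ≡ 3175 (mod 172).
Smallest nonnegative: x = 3175 mod 172 = 79.

79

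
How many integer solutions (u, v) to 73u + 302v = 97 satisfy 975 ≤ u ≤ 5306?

14

gcd(302, 73) = 1  (302 = 4·73 + 10, 73 = 7·10 + 3, 10 = 3·3 + 1, 3 = 3·1).
Back-substituting, 73·(-91) + 302·(22) = 1.
Scale by 97: particular solution (-8827, 2134); reduce u mod 302: (233, -56).
General solution: u = 233 + 302t, v = -56 - 73t for integer t.
975 ≤ 233 + 302t ≤ 5306 gives t ∈ [3, 16], which is 14 values.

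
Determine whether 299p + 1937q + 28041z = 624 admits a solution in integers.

yes

gcd(1937, 299) = 13  (1937 = 6*299 + 143, 299 = 2*143 + 13, 143 = 11*13).
gcd(13, 28041) = 13.
13 divides 624, so integer solutions exist.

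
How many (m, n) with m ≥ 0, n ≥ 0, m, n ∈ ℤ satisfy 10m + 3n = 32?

gcd(10, 3) = 1.
By Bézout, 10*(1) + 3*(-3) = 1.
One solution: (2, 4).
General: m = 2 + 3t, n = 4 - 10t.
m ≥ 0 ⇒ t ≥ 0; n ≥ 0 ⇒ t ≤ 0. So t ∈ [0, 0]: 1 solution.

1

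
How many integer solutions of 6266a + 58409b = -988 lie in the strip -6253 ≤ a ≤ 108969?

gcd(58409, 6266) = 13  (58409 = 9×6266 + 2015, 6266 = 3×2015 + 221, 2015 = 9×221 + 26, 221 = 8×26 + 13, 26 = 2×13).
Back-substituting, 6266×(2116) + 58409×(-227) = 13.
Scale by -76: particular solution (-160816, 17252); reduce a mod 4493: (932, -100).
General solution: a = 932 + 4493t, b = -100 - 482t for integer t.
-6253 ≤ 932 + 4493t ≤ 108969 gives t ∈ [-1, 24], which is 26 values.

26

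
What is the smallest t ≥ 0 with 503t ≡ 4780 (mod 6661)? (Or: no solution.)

gcd(6661, 503) = 1.
1 divides 4780, so solutions exist.
By Bézout, 503·(3112) + 6661·(-235) = 1.
So 503·(3112) ≡ 1 (mod 6661); multiply by 4780: t ≡ 14875360 (mod 6661).
Smallest nonnegative: t = 14875360 mod 6661 = 1347.

1347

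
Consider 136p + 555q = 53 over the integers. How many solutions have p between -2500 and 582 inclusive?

5

gcd(555, 136) = 1  (555 = 4×136 + 11, 136 = 12×11 + 4, 11 = 2×4 + 3, 4 = 1×3 + 1, 3 = 3×1).
Back-substituting, 136×(151) + 555×(-37) = 1.
Scale by 53: particular solution (8003, -1961); reduce p mod 555: (233, -57).
General solution: p = 233 + 555t, q = -57 - 136t for integer t.
-2500 ≤ 233 + 555t ≤ 582 gives t ∈ [-4, 0], which is 5 values.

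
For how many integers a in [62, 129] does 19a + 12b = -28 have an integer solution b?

6

gcd(19, 12) = 1  (19 = 1·12 + 7, 12 = 1·7 + 5, 7 = 1·5 + 2, 5 = 2·2 + 1, 2 = 2·1).
Back-substituting, 19·(-5) + 12·(8) = 1.
Scale by -28: particular solution (140, -224); reduce a mod 12: (8, -15).
General solution: a = 8 + 12t, b = -15 - 19t for integer t.
62 ≤ 8 + 12t ≤ 129 gives t ∈ [5, 10], which is 6 values.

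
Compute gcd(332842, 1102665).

19

gcd(1102665, 332842) = 19  (1102665 = 3*332842 + 104139, 332842 = 3*104139 + 20425, 104139 = 5*20425 + 2014, 20425 = 10*2014 + 285, 2014 = 7*285 + 19, 285 = 15*19).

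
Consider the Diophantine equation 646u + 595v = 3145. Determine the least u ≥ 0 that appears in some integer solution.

gcd(646, 595):
  646 = 1*595 + 51
  595 = 11*51 + 34
  51 = 1*34 + 17
  34 = 2*17
so gcd(646, 595) = 17.
17 divides 3145, so solutions exist.
Back-substitute for Bézout coefficients:
  17 = 51 - 1*34
  ... = 646*(12) + 595*(-13)
Scale by 3145/17 = 185: (u₀, v₀) = (2220, -2405).
General solution: u = 2220 + 35t, v = -2405 - 38t for integer t.
u ≥ 0: smallest is 2220 mod 35 = 15 (at t = -63), with v = -11.

15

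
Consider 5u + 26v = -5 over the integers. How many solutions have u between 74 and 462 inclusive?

gcd(26, 5) = 1  (26 = 5*5 + 1, 5 = 5*1).
Back-substituting, 5*(-5) + 26*(1) = 1.
Scale by -5: particular solution (25, -5); reduce u mod 26: (25, -5).
General solution: u = 25 + 26t, v = -5 - 5t for integer t.
74 ≤ 25 + 26t ≤ 462 gives t ∈ [2, 16], which is 15 values.

15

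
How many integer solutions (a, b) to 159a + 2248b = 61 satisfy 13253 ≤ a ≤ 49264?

gcd(2248, 159) = 1.
By Bézout, 159·(919) + 2248·(-65) = 1.
Particular solution: (2107, -149).
General solution: a = 2107 + 2248t, b = -149 - 159t for integer t.
13253 ≤ 2107 + 2248t ≤ 49264 gives t ∈ [5, 20], which is 16 values.

16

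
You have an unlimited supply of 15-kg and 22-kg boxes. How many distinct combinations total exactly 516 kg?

Need nonnegative integers with 15j + 22k = 516.
gcd(15, 22) = 1, and 15·(3) + 22·(-2) = 1.
So (j₀, k₀) = (1548, -1032); general j = 1548 + 22t, k = -1032 - 15t.
j ≥ 0 ⇒ t ≥ -70; k ≥ 0 ⇒ t ≤ -69. That's 2 values of t.

2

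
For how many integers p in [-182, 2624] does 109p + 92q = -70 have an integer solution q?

30

gcd(109, 92):
  109 = 1*92 + 17
  92 = 5*17 + 7
  17 = 2*7 + 3
  7 = 2*3 + 1
  3 = 3*1
so gcd(109, 92) = 1.
Back-substitute for Bézout coefficients:
  1 = 7 - 2*3
  ... = 109*(-27) + 92*(32)
Scale by -70: particular solution (1890, -2240); reduce p mod 92: (50, -60).
General solution: p = 50 + 92t, q = -60 - 109t for integer t.
-182 ≤ 50 + 92t ≤ 2624 gives t ∈ [-2, 27], which is 30 values.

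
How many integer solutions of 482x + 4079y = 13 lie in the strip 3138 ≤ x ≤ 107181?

gcd(4079, 482) = 1.
By Bézout, 482×(567) + 4079×(-67) = 1.
Particular solution: (3292, -389).
General solution: x = 3292 + 4079t, y = -389 - 482t for integer t.
3138 ≤ 3292 + 4079t ≤ 107181 gives t ∈ [0, 25], which is 26 values.

26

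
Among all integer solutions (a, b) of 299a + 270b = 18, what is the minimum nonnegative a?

252

gcd(299, 270) = 1.
1 divides 18, so solutions exist.
By Bézout, 299·(-121) + 270·(134) = 1.
Scale by 18/1 = 18: (a₀, b₀) = (-2178, 2412).
General solution: a = -2178 + 270t, b = 2412 - 299t for integer t.
a ≥ 0: smallest is -2178 mod 270 = 252 (at t = 9), with b = -279.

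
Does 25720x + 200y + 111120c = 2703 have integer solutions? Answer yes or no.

no

gcd(25720, 200) = 40  (25720 = 128·200 + 120, 200 = 1·120 + 80, 120 = 1·80 + 40, 80 = 2·40).
gcd(40, 111120) = 40.
40 does not divide 2703 (remainder 23), so no integer solutions.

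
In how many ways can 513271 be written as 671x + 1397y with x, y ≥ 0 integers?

gcd(1397, 671) = 11.
By Bézout, 671*(25) + 1397*(-12) = 11.
One solution: (30, 353).
General: x = 30 + 127t, y = 353 - 61t.
x ≥ 0 ⇒ t ≥ 0; y ≥ 0 ⇒ t ≤ 5. So t ∈ [0, 5]: 6 solutions.

6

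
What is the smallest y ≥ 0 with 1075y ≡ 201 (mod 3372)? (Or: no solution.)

gcd(3372, 1075) = 1  (3372 = 3*1075 + 147, 1075 = 7*147 + 46, 147 = 3*46 + 9, 46 = 5*9 + 1, 9 = 9*1).
1 divides 201, so solutions exist.
Back-substituting, 1075*(367) + 3372*(-117) = 1.
So 1075*(367) ≡ 1 (mod 3372); multiply by 201: y ≡ 73767 (mod 3372).
Smallest nonnegative: y = 73767 mod 3372 = 2955.

2955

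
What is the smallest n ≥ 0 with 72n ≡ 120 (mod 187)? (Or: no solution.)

64

gcd(187, 72):
  187 = 2×72 + 43
  72 = 1×43 + 29
  43 = 1×29 + 14
  29 = 2×14 + 1
  14 = 14×1
so gcd(187, 72) = 1.
1 divides 120, so solutions exist.
Back-substitute for Bézout coefficients:
  1 = 29 - 2×14
  ... = 72×(13) + 187×(-5)
So 72×(13) ≡ 1 (mod 187); multiply by 120: n ≡ 1560 (mod 187).
Smallest nonnegative: n = 1560 mod 187 = 64.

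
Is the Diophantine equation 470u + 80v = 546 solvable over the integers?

gcd(470, 80):
  470 = 5*80 + 70
  80 = 1*70 + 10
  70 = 7*10
so gcd(470, 80) = 10.
10 does not divide 546 (remainder 6), so no integer solutions.

no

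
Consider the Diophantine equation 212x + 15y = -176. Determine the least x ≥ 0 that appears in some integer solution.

2

gcd(212, 15) = 1  (212 = 14·15 + 2, 15 = 7·2 + 1, 2 = 2·1).
1 divides -176, so solutions exist.
Back-substituting, 212·(-7) + 15·(99) = 1.
Scale by -176/1 = -176: (x₀, y₀) = (1232, -17424).
General solution: x = 1232 + 15t, y = -17424 - 212t for integer t.
x ≥ 0: smallest is 1232 mod 15 = 2 (at t = -82), with y = -40.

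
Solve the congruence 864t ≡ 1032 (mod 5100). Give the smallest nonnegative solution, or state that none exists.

13

gcd(5100, 864) = 12.
12 divides 1032, so solutions exist.
By Bézout, 864·(183) + 5100·(-31) = 12.
So 864·(183) ≡ 12 (mod 5100); multiply by 86: t ≡ 15738 (mod 425).
Smallest nonnegative: t = 15738 mod 425 = 13.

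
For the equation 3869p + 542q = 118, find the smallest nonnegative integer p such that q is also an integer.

334

gcd(3869, 542) = 1.
1 divides 118, so solutions exist.
By Bézout, 3869*(159) + 542*(-1135) = 1.
Scale by 118/1 = 118: (p₀, q₀) = (18762, -133930).
General solution: p = 18762 + 542t, q = -133930 - 3869t for integer t.
p ≥ 0: smallest is 18762 mod 542 = 334 (at t = -34), with q = -2384.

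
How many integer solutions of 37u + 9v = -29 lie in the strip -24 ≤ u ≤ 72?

11

gcd(37, 9) = 1  (37 = 4·9 + 1, 9 = 9·1).
Back-substituting, 37·(1) + 9·(-4) = 1.
Scale by -29: particular solution (-29, 116); reduce u mod 9: (7, -32).
General solution: u = 7 + 9t, v = -32 - 37t for integer t.
-24 ≤ 7 + 9t ≤ 72 gives t ∈ [-3, 7], which is 11 values.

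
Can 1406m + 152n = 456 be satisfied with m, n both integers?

gcd(1406, 152) = 38.
38 divides 456, so integer solutions exist.

yes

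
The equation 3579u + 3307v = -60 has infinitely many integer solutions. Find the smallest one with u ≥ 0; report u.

gcd(3579, 3307) = 1.
1 divides -60, so solutions exist.
By Bézout, 3579*(-231) + 3307*(250) = 1.
Scale by -60/1 = -60: (u₀, v₀) = (13860, -15000).
General solution: u = 13860 + 3307t, v = -15000 - 3579t for integer t.
u ≥ 0: smallest is 13860 mod 3307 = 632 (at t = -4), with v = -684.

632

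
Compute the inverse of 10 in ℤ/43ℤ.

13

gcd(43, 10) = 1.
By Bézout, 10*(13) + 43*(-3) = 1.
So 10*13 ≡ 1 (mod 43), and 13 mod 43 = 13.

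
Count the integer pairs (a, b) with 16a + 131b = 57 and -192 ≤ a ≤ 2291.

19

gcd(131, 16) = 1  (131 = 8×16 + 3, 16 = 5×3 + 1, 3 = 3×1).
Back-substituting, 16×(41) + 131×(-5) = 1.
Scale by 57: particular solution (2337, -285); reduce a mod 131: (110, -13).
General solution: a = 110 + 131t, b = -13 - 16t for integer t.
-192 ≤ 110 + 131t ≤ 2291 gives t ∈ [-2, 16], which is 19 values.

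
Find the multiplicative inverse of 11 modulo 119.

gcd(119, 11) = 1.
By Bézout, 11*(-54) + 119*(5) = 1.
So 11*-54 ≡ 1 (mod 119), and -54 mod 119 = 65.

65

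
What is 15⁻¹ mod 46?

gcd(46, 15):
  46 = 3×15 + 1
  15 = 15×1
so gcd(46, 15) = 1.
Back-substitute for Bézout coefficients:
  1 = 46 - 3×15
  ... = 15×(-3) + 46×(1)
So 15×-3 ≡ 1 (mod 46), and -3 mod 46 = 43.

43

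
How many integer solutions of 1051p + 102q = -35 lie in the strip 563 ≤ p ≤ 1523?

gcd(1051, 102):
  1051 = 10*102 + 31
  102 = 3*31 + 9
  31 = 3*9 + 4
  9 = 2*4 + 1
  4 = 4*1
so gcd(1051, 102) = 1.
Back-substitute for Bézout coefficients:
  1 = 9 - 2*4
  ... = 1051*(-23) + 102*(237)
Scale by -35: particular solution (805, -8295); reduce p mod 102: (91, -938).
General solution: p = 91 + 102t, q = -938 - 1051t for integer t.
563 ≤ 91 + 102t ≤ 1523 gives t ∈ [5, 14], which is 10 values.

10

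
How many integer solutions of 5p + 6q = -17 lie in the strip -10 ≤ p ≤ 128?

gcd(6, 5):
  6 = 1*5 + 1
  5 = 5*1
so gcd(6, 5) = 1.
Back-substitute for Bézout coefficients:
  1 = 6 - 1*5
  ... = 5*(-1) + 6*(1)
Scale by -17: particular solution (17, -17); reduce p mod 6: (5, -7).
General solution: p = 5 + 6t, q = -7 - 5t for integer t.
-10 ≤ 5 + 6t ≤ 128 gives t ∈ [-2, 20], which is 23 values.

23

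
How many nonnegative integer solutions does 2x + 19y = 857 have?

23

gcd(19, 2) = 1  (19 = 9·2 + 1, 2 = 2·1).
Back-substituting, 2·(-9) + 19·(1) = 1.
Scale by 857: one solution is (-7713, 857). Reduce x mod 19: (1, 45).
General: x = 1 + 19t, y = 45 - 2t.
x ≥ 0 ⇒ t ≥ 0; y ≥ 0 ⇒ t ≤ 22. So t ∈ [0, 22]: 23 solutions.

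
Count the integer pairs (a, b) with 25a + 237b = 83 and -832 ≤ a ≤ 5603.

gcd(237, 25) = 1.
By Bézout, 25×(19) + 237×(-2) = 1.
Particular solution: (155, -16).
General solution: a = 155 + 237t, b = -16 - 25t for integer t.
-832 ≤ 155 + 237t ≤ 5603 gives t ∈ [-4, 22], which is 27 values.

27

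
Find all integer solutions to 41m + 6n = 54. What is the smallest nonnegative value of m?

gcd(41, 6):
  41 = 6×6 + 5
  6 = 1×5 + 1
  5 = 5×1
so gcd(41, 6) = 1.
1 divides 54, so solutions exist.
Back-substitute for Bézout coefficients:
  1 = 6 - 1×5
  ... = 41×(-1) + 6×(7)
Scale by 54/1 = 54: (m₀, n₀) = (-54, 378).
General solution: m = -54 + 6t, n = 378 - 41t for integer t.
m ≥ 0: smallest is -54 mod 6 = 0 (at t = 9), with n = 9.

0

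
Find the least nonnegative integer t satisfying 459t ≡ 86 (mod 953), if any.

104

gcd(953, 459):
  953 = 2*459 + 35
  459 = 13*35 + 4
  35 = 8*4 + 3
  4 = 1*3 + 1
  3 = 3*1
so gcd(953, 459) = 1.
1 divides 86, so solutions exist.
Back-substitute for Bézout coefficients:
  1 = 4 - 1*3
  ... = 459*(245) + 953*(-118)
So 459*(245) ≡ 1 (mod 953); multiply by 86: t ≡ 21070 (mod 953).
Smallest nonnegative: t = 21070 mod 953 = 104.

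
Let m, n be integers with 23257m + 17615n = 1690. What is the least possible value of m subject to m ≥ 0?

325

gcd(23257, 17615) = 13  (23257 = 1·17615 + 5642, 17615 = 3·5642 + 689, 5642 = 8·689 + 130, 689 = 5·130 + 39, 130 = 3·39 + 13, 39 = 3·13).
13 divides 1690, so solutions exist.
Back-substituting, 23257·(409) + 17615·(-540) = 13.
Scale by 1690/13 = 130: (m₀, n₀) = (53170, -70200).
General solution: m = 53170 + 1355t, n = -70200 - 1789t for integer t.
m ≥ 0: smallest is 53170 mod 1355 = 325 (at t = -39), with n = -429.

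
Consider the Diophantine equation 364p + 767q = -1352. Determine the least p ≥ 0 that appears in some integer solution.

gcd(767, 364) = 13.
13 divides -1352, so solutions exist.
By Bézout, 364×(19) + 767×(-9) = 13.
Scale by -1352/13 = -104: (p₀, q₀) = (-1976, 936).
General solution: p = -1976 + 59t, q = 936 - 28t for integer t.
p ≥ 0: smallest is -1976 mod 59 = 30 (at t = 34), with q = -16.

30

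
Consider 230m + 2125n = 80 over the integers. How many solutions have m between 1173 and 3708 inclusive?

6

gcd(2125, 230) = 5.
By Bézout, 230×(-194) + 2125×(21) = 5.
Particular solution: (296, -32).
General solution: m = 296 + 425t, n = -32 - 46t for integer t.
1173 ≤ 296 + 425t ≤ 3708 gives t ∈ [3, 8], which is 6 values.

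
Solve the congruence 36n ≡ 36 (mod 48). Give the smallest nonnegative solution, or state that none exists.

gcd(48, 36) = 12  (48 = 1·36 + 12, 36 = 3·12).
12 divides 36, so solutions exist.
Back-substituting, 36·(-1) + 48·(1) = 12.
So 36·(-1) ≡ 12 (mod 48); multiply by 3: n ≡ -3 (mod 4).
Smallest nonnegative: n = -3 mod 4 = 1.

1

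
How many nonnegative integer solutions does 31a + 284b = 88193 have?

gcd(284, 31) = 1  (284 = 9*31 + 5, 31 = 6*5 + 1, 5 = 5*1).
Back-substituting, 31*(55) + 284*(-6) = 1.
Scale by 88193: one solution is (4850615, -529158). Reduce a mod 284: (179, 291).
General: a = 179 + 284t, b = 291 - 31t.
a ≥ 0 ⇒ t ≥ 0; b ≥ 0 ⇒ t ≤ 9. So t ∈ [0, 9]: 10 solutions.

10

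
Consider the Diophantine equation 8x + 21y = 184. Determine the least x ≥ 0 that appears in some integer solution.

2

gcd(21, 8) = 1.
1 divides 184, so solutions exist.
By Bézout, 8·(8) + 21·(-3) = 1.
Scale by 184/1 = 184: (x₀, y₀) = (1472, -552).
General solution: x = 1472 + 21t, y = -552 - 8t for integer t.
x ≥ 0: smallest is 1472 mod 21 = 2 (at t = -70), with y = 8.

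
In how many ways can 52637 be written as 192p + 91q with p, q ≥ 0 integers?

gcd(192, 91) = 1.
By Bézout, 192*(-9) + 91*(19) = 1.
One solution: (13, 551).
General: p = 13 + 91t, q = 551 - 192t.
p ≥ 0 ⇒ t ≥ 0; q ≥ 0 ⇒ t ≤ 2. So t ∈ [0, 2]: 3 solutions.

3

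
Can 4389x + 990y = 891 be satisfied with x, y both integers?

yes

gcd(4389, 990):
  4389 = 4×990 + 429
  990 = 2×429 + 132
  429 = 3×132 + 33
  132 = 4×33
so gcd(4389, 990) = 33.
33 divides 891, so integer solutions exist.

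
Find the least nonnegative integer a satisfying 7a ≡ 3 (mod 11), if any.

gcd(11, 7):
  11 = 1×7 + 4
  7 = 1×4 + 3
  4 = 1×3 + 1
  3 = 3×1
so gcd(11, 7) = 1.
1 divides 3, so solutions exist.
Back-substitute for Bézout coefficients:
  1 = 4 - 1×3
  ... = 7×(-3) + 11×(2)
So 7×(-3) ≡ 1 (mod 11); multiply by 3: a ≡ -9 (mod 11).
Smallest nonnegative: a = -9 mod 11 = 2.

2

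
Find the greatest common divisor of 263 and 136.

gcd(263, 136) = 1  (263 = 1*136 + 127, 136 = 1*127 + 9, 127 = 14*9 + 1, 9 = 9*1).

1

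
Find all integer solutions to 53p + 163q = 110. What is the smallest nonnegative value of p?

162

gcd(163, 53):
  163 = 3*53 + 4
  53 = 13*4 + 1
  4 = 4*1
so gcd(163, 53) = 1.
1 divides 110, so solutions exist.
Back-substitute for Bézout coefficients:
  1 = 53 - 13*4
  ... = 53*(40) + 163*(-13)
Scale by 110/1 = 110: (p₀, q₀) = (4400, -1430).
General solution: p = 4400 + 163t, q = -1430 - 53t for integer t.
p ≥ 0: smallest is 4400 mod 163 = 162 (at t = -26), with q = -52.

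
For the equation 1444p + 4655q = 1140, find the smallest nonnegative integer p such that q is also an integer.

gcd(4655, 1444) = 19  (4655 = 3*1444 + 323, 1444 = 4*323 + 152, 323 = 2*152 + 19, 152 = 8*19).
19 divides 1140, so solutions exist.
Back-substituting, 1444*(-29) + 4655*(9) = 19.
Scale by 1140/19 = 60: (p₀, q₀) = (-1740, 540).
General solution: p = -1740 + 245t, q = 540 - 76t for integer t.
p ≥ 0: smallest is -1740 mod 245 = 220 (at t = 8), with q = -68.

220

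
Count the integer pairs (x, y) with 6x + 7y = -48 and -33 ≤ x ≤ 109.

gcd(7, 6) = 1.
By Bézout, 6*(-1) + 7*(1) = 1.
Particular solution: (6, -12).
General solution: x = 6 + 7t, y = -12 - 6t for integer t.
-33 ≤ 6 + 7t ≤ 109 gives t ∈ [-5, 14], which is 20 values.

20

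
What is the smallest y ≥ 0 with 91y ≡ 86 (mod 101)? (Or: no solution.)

gcd(101, 91) = 1  (101 = 1*91 + 10, 91 = 9*10 + 1, 10 = 10*1).
1 divides 86, so solutions exist.
Back-substituting, 91*(10) + 101*(-9) = 1.
So 91*(10) ≡ 1 (mod 101); multiply by 86: y ≡ 860 (mod 101).
Smallest nonnegative: y = 860 mod 101 = 52.

52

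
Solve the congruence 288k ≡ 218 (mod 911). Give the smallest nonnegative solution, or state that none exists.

83

gcd(911, 288):
  911 = 3*288 + 47
  288 = 6*47 + 6
  47 = 7*6 + 5
  6 = 1*5 + 1
  5 = 5*1
so gcd(911, 288) = 1.
1 divides 218, so solutions exist.
Back-substitute for Bézout coefficients:
  1 = 6 - 1*5
  ... = 288*(155) + 911*(-49)
So 288*(155) ≡ 1 (mod 911); multiply by 218: k ≡ 33790 (mod 911).
Smallest nonnegative: k = 33790 mod 911 = 83.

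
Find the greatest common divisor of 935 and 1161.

gcd(1161, 935):
  1161 = 1*935 + 226
  935 = 4*226 + 31
  226 = 7*31 + 9
  31 = 3*9 + 4
  9 = 2*4 + 1
  4 = 4*1
so gcd(1161, 935) = 1.

1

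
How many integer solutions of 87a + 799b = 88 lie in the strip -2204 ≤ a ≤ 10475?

16

gcd(799, 87):
  799 = 9*87 + 16
  87 = 5*16 + 7
  16 = 2*7 + 2
  7 = 3*2 + 1
  2 = 2*1
so gcd(799, 87) = 1.
Back-substitute for Bézout coefficients:
  1 = 7 - 3*2
  ... = 87*(349) + 799*(-38)
Scale by 88: particular solution (30712, -3344); reduce a mod 799: (350, -38).
General solution: a = 350 + 799t, b = -38 - 87t for integer t.
-2204 ≤ 350 + 799t ≤ 10475 gives t ∈ [-3, 12], which is 16 values.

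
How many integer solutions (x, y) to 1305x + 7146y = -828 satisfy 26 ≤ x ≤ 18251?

23

gcd(7146, 1305) = 9  (7146 = 5·1305 + 621, 1305 = 2·621 + 63, 621 = 9·63 + 54, 63 = 1·54 + 9, 54 = 6·9).
Back-substituting, 1305·(115) + 7146·(-21) = 9.
Scale by -92: particular solution (-10580, 1932); reduce x mod 794: (536, -98).
General solution: x = 536 + 794t, y = -98 - 145t for integer t.
26 ≤ 536 + 794t ≤ 18251 gives t ∈ [0, 22], which is 23 values.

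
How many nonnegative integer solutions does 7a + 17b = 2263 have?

gcd(17, 7) = 1  (17 = 2·7 + 3, 7 = 2·3 + 1, 3 = 3·1).
Back-substituting, 7·(5) + 17·(-2) = 1.
Scale by 2263: one solution is (11315, -4526). Reduce a mod 17: (10, 129).
General: a = 10 + 17t, b = 129 - 7t.
a ≥ 0 ⇒ t ≥ 0; b ≥ 0 ⇒ t ≤ 18. So t ∈ [0, 18]: 19 solutions.

19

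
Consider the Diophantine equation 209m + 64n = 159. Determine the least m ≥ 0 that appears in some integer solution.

gcd(209, 64) = 1  (209 = 3×64 + 17, 64 = 3×17 + 13, 17 = 1×13 + 4, 13 = 3×4 + 1, 4 = 4×1).
1 divides 159, so solutions exist.
Back-substituting, 209×(-15) + 64×(49) = 1.
Scale by 159/1 = 159: (m₀, n₀) = (-2385, 7791).
General solution: m = -2385 + 64t, n = 7791 - 209t for integer t.
m ≥ 0: smallest is -2385 mod 64 = 47 (at t = 38), with n = -151.

47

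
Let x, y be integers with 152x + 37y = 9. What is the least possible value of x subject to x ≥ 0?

30

gcd(152, 37) = 1.
1 divides 9, so solutions exist.
By Bézout, 152*(-9) + 37*(37) = 1.
Scale by 9/1 = 9: (x₀, y₀) = (-81, 333).
General solution: x = -81 + 37t, y = 333 - 152t for integer t.
x ≥ 0: smallest is -81 mod 37 = 30 (at t = 3), with y = -123.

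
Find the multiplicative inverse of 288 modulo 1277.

1042

gcd(1277, 288) = 1.
By Bézout, 288×(-235) + 1277×(53) = 1.
So 288×-235 ≡ 1 (mod 1277), and -235 mod 1277 = 1042.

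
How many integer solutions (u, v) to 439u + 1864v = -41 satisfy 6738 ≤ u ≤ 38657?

17

gcd(1864, 439) = 1  (1864 = 4×439 + 108, 439 = 4×108 + 7, 108 = 15×7 + 3, 7 = 2×3 + 1, 3 = 3×1).
Back-substituting, 439×(535) + 1864×(-126) = 1.
Scale by -41: particular solution (-21935, 5166); reduce u mod 1864: (433, -102).
General solution: u = 433 + 1864t, v = -102 - 439t for integer t.
6738 ≤ 433 + 1864t ≤ 38657 gives t ∈ [4, 20], which is 17 values.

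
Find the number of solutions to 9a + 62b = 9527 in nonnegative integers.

17

gcd(62, 9):
  62 = 6·9 + 8
  9 = 1·8 + 1
  8 = 8·1
so gcd(62, 9) = 1.
Back-substitute for Bézout coefficients:
  1 = 9 - 1·8
  ... = 9·(7) + 62·(-1)
Scale by 9527: one solution is (66689, -9527). Reduce a mod 62: (39, 148).
General: a = 39 + 62t, b = 148 - 9t.
a ≥ 0 ⇒ t ≥ 0; b ≥ 0 ⇒ t ≤ 16. So t ∈ [0, 16]: 17 solutions.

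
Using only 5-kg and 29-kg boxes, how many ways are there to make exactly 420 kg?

Need nonnegative integers with 5j + 29k = 420.
gcd(5, 29) = 1, and 5·(6) + 29·(-1) = 1.
So (j₀, k₀) = (2520, -420); general j = 2520 + 29t, k = -420 - 5t.
j ≥ 0 ⇒ t ≥ -86; k ≥ 0 ⇒ t ≤ -84. That's 3 values of t.

3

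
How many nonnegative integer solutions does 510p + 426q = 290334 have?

8

gcd(510, 426):
  510 = 1×426 + 84
  426 = 5×84 + 6
  84 = 14×6
so gcd(510, 426) = 6.
Back-substitute for Bézout coefficients:
  6 = 426 - 5×84
  ... = 510×(-5) + 426×(6)
Scale by 48389: one solution is (-241945, 290334). Reduce p mod 71: (23, 654).
General: p = 23 + 71t, q = 654 - 85t.
p ≥ 0 ⇒ t ≥ 0; q ≥ 0 ⇒ t ≤ 7. So t ∈ [0, 7]: 8 solutions.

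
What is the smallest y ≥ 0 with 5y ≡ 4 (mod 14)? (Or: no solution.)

12

gcd(14, 5) = 1.
1 divides 4, so solutions exist.
By Bézout, 5*(3) + 14*(-1) = 1.
So 5*(3) ≡ 1 (mod 14); multiply by 4: y ≡ 12 (mod 14).
Smallest nonnegative: y = 12 mod 14 = 12.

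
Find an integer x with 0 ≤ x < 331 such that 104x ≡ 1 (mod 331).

gcd(331, 104):
  331 = 3*104 + 19
  104 = 5*19 + 9
  19 = 2*9 + 1
  9 = 9*1
so gcd(331, 104) = 1.
Back-substitute for Bézout coefficients:
  1 = 19 - 2*9
  ... = 104*(-35) + 331*(11)
So 104*-35 ≡ 1 (mod 331), and -35 mod 331 = 296.

296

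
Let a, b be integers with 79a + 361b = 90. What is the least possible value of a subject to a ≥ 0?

353

gcd(361, 79) = 1.
1 divides 90, so solutions exist.
By Bézout, 79·(32) + 361·(-7) = 1.
Scale by 90/1 = 90: (a₀, b₀) = (2880, -630).
General solution: a = 2880 + 361t, b = -630 - 79t for integer t.
a ≥ 0: smallest is 2880 mod 361 = 353 (at t = -7), with b = -77.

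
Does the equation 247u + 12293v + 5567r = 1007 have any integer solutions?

yes

gcd(12293, 247) = 19  (12293 = 49×247 + 190, 247 = 1×190 + 57, 190 = 3×57 + 19, 57 = 3×19).
gcd(19, 5567) = 19.
19 divides 1007, so integer solutions exist.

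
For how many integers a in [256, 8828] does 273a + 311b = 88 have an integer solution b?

27

gcd(311, 273):
  311 = 1*273 + 38
  273 = 7*38 + 7
  38 = 5*7 + 3
  7 = 2*3 + 1
  3 = 3*1
so gcd(311, 273) = 1.
Back-substitute for Bézout coefficients:
  1 = 7 - 2*3
  ... = 273*(90) + 311*(-79)
Scale by 88: particular solution (7920, -6952); reduce a mod 311: (145, -127).
General solution: a = 145 + 311t, b = -127 - 273t for integer t.
256 ≤ 145 + 311t ≤ 8828 gives t ∈ [1, 27], which is 27 values.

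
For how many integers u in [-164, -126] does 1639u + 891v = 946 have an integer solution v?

gcd(1639, 891) = 11  (1639 = 1×891 + 748, 891 = 1×748 + 143, 748 = 5×143 + 33, 143 = 4×33 + 11, 33 = 3×11).
Back-substituting, 1639×(-25) + 891×(46) = 11.
Scale by 86: particular solution (-2150, 3956); reduce u mod 81: (37, -67).
General solution: u = 37 + 81t, v = -67 - 149t for integer t.
-164 ≤ 37 + 81t ≤ -126 gives t ∈ [-2, -3], which is 0 values.

0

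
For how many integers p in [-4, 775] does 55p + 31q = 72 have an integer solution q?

25

gcd(55, 31) = 1  (55 = 1×31 + 24, 31 = 1×24 + 7, 24 = 3×7 + 3, 7 = 2×3 + 1, 3 = 3×1).
Back-substituting, 55×(-9) + 31×(16) = 1.
Scale by 72: particular solution (-648, 1152); reduce p mod 31: (3, -3).
General solution: p = 3 + 31t, q = -3 - 55t for integer t.
-4 ≤ 3 + 31t ≤ 775 gives t ∈ [0, 24], which is 25 values.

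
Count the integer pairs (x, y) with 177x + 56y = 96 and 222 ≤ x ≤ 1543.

gcd(177, 56) = 1.
By Bézout, 177×(25) + 56×(-79) = 1.
Particular solution: (48, -150).
General solution: x = 48 + 56t, y = -150 - 177t for integer t.
222 ≤ 48 + 56t ≤ 1543 gives t ∈ [4, 26], which is 23 values.

23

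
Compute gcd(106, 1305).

1

gcd(1305, 106):
  1305 = 12×106 + 33
  106 = 3×33 + 7
  33 = 4×7 + 5
  7 = 1×5 + 2
  5 = 2×2 + 1
  2 = 2×1
so gcd(1305, 106) = 1.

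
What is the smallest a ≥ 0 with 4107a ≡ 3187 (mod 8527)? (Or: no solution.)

gcd(8527, 4107) = 1.
1 divides 3187, so solutions exist.
By Bézout, 4107*(-3814) + 8527*(1837) = 1.
So 4107*(-3814) ≡ 1 (mod 8527); multiply by 3187: a ≡ -12155218 (mod 8527).
Smallest nonnegative: a = -12155218 mod 8527 = 4284.

4284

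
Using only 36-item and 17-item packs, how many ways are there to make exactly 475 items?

1

Need nonnegative integers with 36j + 17k = 475.
gcd(36, 17) = 1, and 36·(-8) + 17·(17) = 1.
So (j₀, k₀) = (-3800, 8075); general j = -3800 + 17t, k = 8075 - 36t.
j ≥ 0 ⇒ t ≥ 224; k ≥ 0 ⇒ t ≤ 224. That's 1 value of t.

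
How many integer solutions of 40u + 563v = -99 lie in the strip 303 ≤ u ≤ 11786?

21

gcd(563, 40):
  563 = 14*40 + 3
  40 = 13*3 + 1
  3 = 3*1
so gcd(563, 40) = 1.
Back-substitute for Bézout coefficients:
  1 = 40 - 13*3
  ... = 40*(183) + 563*(-13)
Scale by -99: particular solution (-18117, 1287); reduce u mod 563: (462, -33).
General solution: u = 462 + 563t, v = -33 - 40t for integer t.
303 ≤ 462 + 563t ≤ 11786 gives t ∈ [0, 20], which is 21 values.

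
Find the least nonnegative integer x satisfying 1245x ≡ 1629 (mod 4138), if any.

1487

gcd(4138, 1245):
  4138 = 3×1245 + 403
  1245 = 3×403 + 36
  403 = 11×36 + 7
  36 = 5×7 + 1
  7 = 7×1
so gcd(4138, 1245) = 1.
1 divides 1629, so solutions exist.
Back-substitute for Bézout coefficients:
  1 = 36 - 5×7
  ... = 1245×(575) + 4138×(-173)
So 1245×(575) ≡ 1 (mod 4138); multiply by 1629: x ≡ 936675 (mod 4138).
Smallest nonnegative: x = 936675 mod 4138 = 1487.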